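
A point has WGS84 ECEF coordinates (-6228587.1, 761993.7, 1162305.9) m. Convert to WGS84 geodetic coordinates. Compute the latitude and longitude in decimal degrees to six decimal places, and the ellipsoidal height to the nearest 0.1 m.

λ = atan2(Y, X) = 173.02520005°; p = √(X²+Y²) = 6275024.4 m.
Bowring's method on WGS84 (a = 6378137 m, b = 6356752.314 m) gives φ = 10.56289980°, h = 4337.849 m.

lat 10.562900°, lon 173.025200°, h 4337.8 m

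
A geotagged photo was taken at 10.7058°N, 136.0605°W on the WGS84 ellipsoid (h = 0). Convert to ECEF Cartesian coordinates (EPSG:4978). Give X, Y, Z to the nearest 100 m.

WGS84: a = 6378137 m, e² = 0.006694380; N(φ) = a/√(1−e²sin²φ) = 6378873.855 m.
X = (N+h)·cosφ·cosλ = -4513304.034 m; Y = (N+h)·cosφ·sinλ = -4349246.431 m; Z = (N(1−e²)+h)·sinφ = 1177045.717 m.

X -4513300 m, Y -4349200 m, Z 1177000 m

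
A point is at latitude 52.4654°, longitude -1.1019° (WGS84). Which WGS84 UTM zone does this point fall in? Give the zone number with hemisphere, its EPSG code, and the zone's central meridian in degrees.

Zone 30N (EPSG:32630), central meridian -3°

UTM zone = ⌊(λ + 180)/6⌋ + 1; -1.1019° ∈ [-6°, 0°) → zone 30.
Hemisphere: N (φ ≥ 0).
Central meridian λ₀ = 6×30 − 183 = -3°.
EPSG code: 32630.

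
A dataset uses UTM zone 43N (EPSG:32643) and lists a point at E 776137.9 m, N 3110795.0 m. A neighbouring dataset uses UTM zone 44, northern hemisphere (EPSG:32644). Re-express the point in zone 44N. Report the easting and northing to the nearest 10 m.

UTM 43N → geographic: φ = 28.09389998°, λ = 77.81029954°.
UTM 44N (λ₀ = 81°) forward: E = 186562.155 m, N = 3111715.570 m.

E 186560 m, N 3111720 m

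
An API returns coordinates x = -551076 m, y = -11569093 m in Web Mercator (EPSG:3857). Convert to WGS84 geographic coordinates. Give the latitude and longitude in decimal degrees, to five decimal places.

R = 6378137 m. λ = x/R = -4.95039994°.
φ = 2·arctan(exp(y/R)) − 90° = 2·arctan(0.16302) − 90° = -71.48189991°.

lat -71.48190°, lon -4.95040°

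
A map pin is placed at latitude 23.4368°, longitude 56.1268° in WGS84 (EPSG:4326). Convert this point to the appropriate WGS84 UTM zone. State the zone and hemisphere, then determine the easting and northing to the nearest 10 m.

Zone 40N: E 410800 m, N 2592150 m

Longitude 56.1268° lies in the 6° band [54°, 60°), giving zone 40; latitude is north of the equator, so 40N.
Zone 40 central meridian λ₀ = 6×40 − 183 = 57°; Δλ = -0.8732°.
Transverse Mercator on WGS84 with k₀ = 0.9996 gives E = 410801.282 m, N = 2592145.095 m.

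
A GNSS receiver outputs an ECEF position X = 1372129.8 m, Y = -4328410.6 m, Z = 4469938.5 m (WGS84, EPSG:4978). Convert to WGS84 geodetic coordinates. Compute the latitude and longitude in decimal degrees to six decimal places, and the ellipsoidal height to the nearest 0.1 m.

λ = atan2(Y, X) = -72.41110056°; p = √(X²+Y²) = 4540691.4 m.
Bowring's method on WGS84 (a = 6378137 m, b = 6356752.314 m) gives φ = 44.74239975°, h = 4088.274 m.

lat 44.742400°, lon -72.411101°, h 4088.3 m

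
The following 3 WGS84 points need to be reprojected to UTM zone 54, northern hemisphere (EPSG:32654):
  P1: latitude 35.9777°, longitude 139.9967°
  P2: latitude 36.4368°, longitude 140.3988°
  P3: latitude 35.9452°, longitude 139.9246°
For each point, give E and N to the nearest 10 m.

UTM zone 54N: λ₀ = 141°, k₀ = 0.9996.
P1 (35.9777°, 139.9967°) → (409548.061, 3981940.335) m.
P2 (36.4368°, 140.3988°) → (446115.359, 4032565.640) m.
P3 (35.9452°, 139.9246°) → (403007.957, 3978404.715) m.

P1: E 409550 m, N 3981940 m; P2: E 446120 m, N 4032570 m; P3: E 403010 m, N 3978400 m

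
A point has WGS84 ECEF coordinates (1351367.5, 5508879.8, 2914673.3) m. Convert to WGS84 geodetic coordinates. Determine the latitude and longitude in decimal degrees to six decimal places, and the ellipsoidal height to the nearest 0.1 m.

lat 27.353100°, lon 76.217100°, h 3594.2 m

λ = atan2(Y, X) = 76.21709964°; p = √(X²+Y²) = 5672208.6 m.
Bowring's method on WGS84 (a = 6378137 m, b = 6356752.314 m) gives φ = 27.35309986°, h = 3594.188 m.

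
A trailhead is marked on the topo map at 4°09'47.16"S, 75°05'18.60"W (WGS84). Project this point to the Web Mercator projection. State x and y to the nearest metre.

Web Mercator is spherical with R = a = 6378137 m.
x = R·λ = 6378137 × -1.310541555 = -8358813.584 m.
y = R·ln tan(π/4 + φ/2) = 6378137 × -0.072723821 = -463842.491 m.

x -8358814 m, y -463842 m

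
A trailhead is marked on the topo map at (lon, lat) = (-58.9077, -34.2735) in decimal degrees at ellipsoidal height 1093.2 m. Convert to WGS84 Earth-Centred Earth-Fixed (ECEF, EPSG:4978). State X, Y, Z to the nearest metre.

WGS84: a = 6378137 m, e² = 0.006694380; N(φ) = a/√(1−e²sin²φ) = 6384918.178 m.
X = (N+h)·cosφ·cosλ = 2725209.845 m; Y = (N+h)·cosφ·sinλ = -4519004.979 m; Z = (N(1−e²)+h)·sinφ = -3572172.906 m.

X 2725210 m, Y -4519005 m, Z -3572173 m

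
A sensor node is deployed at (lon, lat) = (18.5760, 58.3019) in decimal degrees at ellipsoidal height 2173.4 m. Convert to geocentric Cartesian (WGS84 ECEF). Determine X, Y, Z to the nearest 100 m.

WGS84: a = 6378137 m, e² = 0.006694380; N(φ) = a/√(1−e²sin²φ) = 6393648.018 m.
X = (N+h)·cosφ·cosλ = 3185559.412 m; Y = (N+h)·cosφ·sinλ = 1070573.905 m; Z = (N(1−e²)+h)·sinφ = 5405330.617 m.

X 3185600 m, Y 1070600 m, Z 5405300 m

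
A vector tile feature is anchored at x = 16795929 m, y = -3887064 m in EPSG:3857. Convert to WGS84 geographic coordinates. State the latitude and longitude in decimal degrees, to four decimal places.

lat -32.9379°, lon 150.8804°

R = 6378137 m. λ = x/R = 150.88039732°.
φ = 2·arctan(exp(y/R)) − 90° = 2·arctan(0.54366) − 90° = -32.93789906°.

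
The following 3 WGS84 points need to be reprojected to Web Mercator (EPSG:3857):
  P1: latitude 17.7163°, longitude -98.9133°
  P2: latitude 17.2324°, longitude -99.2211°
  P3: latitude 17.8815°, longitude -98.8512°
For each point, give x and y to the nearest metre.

P1: x -11010978 m, y 2004369 m; P2: x -11045242 m, y 1947895 m; P3: x -11004065 m, y 2023683 m

Web Mercator: x = R·λ, y = R·ln tan(π/4+φ/2), R = 6378137 m.
P1 (17.7163°, -98.9133°) → (-11010978.189, 2004368.507) m.
P2 (17.2324°, -99.2211°) → (-11045242.328, 1947894.628) m.
P3 (17.8815°, -98.8512°) → (-11004065.248, 2023682.977) m.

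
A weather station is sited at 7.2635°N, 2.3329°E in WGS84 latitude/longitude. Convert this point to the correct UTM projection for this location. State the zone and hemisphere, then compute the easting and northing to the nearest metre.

Longitude 2.3329° lies in the 6° band [0°, 6°), giving zone 31; latitude is north of the equator, so 31N.
Zone 31 central meridian λ₀ = 6×31 − 183 = 3°; Δλ = -0.6671°.
Transverse Mercator on WGS84 with k₀ = 0.9996 gives E = 426358.605 m, N = 802932.246 m.

Zone 31N: E 426359 m, N 802932 m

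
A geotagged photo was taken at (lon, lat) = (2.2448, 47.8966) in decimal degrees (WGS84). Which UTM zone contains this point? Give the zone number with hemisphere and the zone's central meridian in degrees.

Zone 31N, central meridian 3°

UTM zone = ⌊(λ + 180)/6⌋ + 1; 2.2448° ∈ [0°, 6°) → zone 31.
Hemisphere: N (φ ≥ 0).
Central meridian λ₀ = 6×31 − 183 = 3°.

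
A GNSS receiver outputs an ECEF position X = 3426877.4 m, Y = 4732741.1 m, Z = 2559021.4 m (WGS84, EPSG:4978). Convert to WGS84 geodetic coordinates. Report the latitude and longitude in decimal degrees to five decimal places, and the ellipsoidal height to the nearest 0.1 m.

lat 23.79280°, lon 54.09250°, h 4262.4 m

λ = atan2(Y, X) = 54.09250027°; p = √(X²+Y²) = 5843143.6 m.
Bowring's method on WGS84 (a = 6378137 m, b = 6356752.314 m) gives φ = 23.79279995°, h = 4262.400 m.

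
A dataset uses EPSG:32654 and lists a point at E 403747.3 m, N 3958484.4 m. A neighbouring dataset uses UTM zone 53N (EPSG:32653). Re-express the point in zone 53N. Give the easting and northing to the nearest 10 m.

UTM 54N → geographic: φ = 35.76569956°, λ = 139.93520036°.
UTM 53N (λ₀ = 135°) forward: E = 946285.853 m, N = 3969211.738 m.

E 946290 m, N 3969210 m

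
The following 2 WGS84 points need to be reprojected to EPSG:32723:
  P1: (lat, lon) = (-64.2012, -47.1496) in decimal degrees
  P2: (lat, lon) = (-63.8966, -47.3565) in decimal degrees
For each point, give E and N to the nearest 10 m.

P1: E 395630 m, N 2878800 m; P2: E 384330 m, N 2912370 m

UTM zone 23S: λ₀ = -45°, k₀ = 0.9996.
P1 (-64.2012°, -47.1496°) → (395630.291, 2878802.262) m.
P2 (-63.8966°, -47.3565°) → (384332.718, 2912371.477) m.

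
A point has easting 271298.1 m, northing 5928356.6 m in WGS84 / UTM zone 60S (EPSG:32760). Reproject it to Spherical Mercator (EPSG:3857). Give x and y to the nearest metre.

Unproject from UTM 60S (λ₀ = 177°) → φ = -36.76299966°, λ = 174.43779992°.
Web Mercator (R = 6378137 m): x = 19418327.062 m, y = -4406123.282 m.

x 19418327 m, y -4406123 m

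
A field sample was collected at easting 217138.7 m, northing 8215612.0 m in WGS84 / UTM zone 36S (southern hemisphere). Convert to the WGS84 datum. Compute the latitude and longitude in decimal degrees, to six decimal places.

Zone 36S: λ₀ = 33°, k₀ = 0.9996, false easting 500000 m, false northing 10000000 m.
Meridian distance M = (N − FN)/k₀ = -1785102.0 m.
Inverse transverse Mercator on WGS84 gives φ = -16.12329994°, λ = 30.35539970°.

lat -16.123300°, lon 30.355400°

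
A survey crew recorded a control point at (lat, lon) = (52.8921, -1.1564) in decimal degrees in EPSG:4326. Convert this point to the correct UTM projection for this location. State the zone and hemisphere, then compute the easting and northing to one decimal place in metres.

Longitude -1.1564° lies in the 6° band [-6°, 0°), giving zone 30; latitude is north of the equator, so 30N.
Zone 30 central meridian λ₀ = 6×30 − 183 = -3°; Δλ = +1.8436°.
Transverse Mercator on WGS84 with k₀ = 0.9996 gives E = 624027.101 m, N = 5861859.226 m.

Zone 30N: E 624027.1 m, N 5861859.2 m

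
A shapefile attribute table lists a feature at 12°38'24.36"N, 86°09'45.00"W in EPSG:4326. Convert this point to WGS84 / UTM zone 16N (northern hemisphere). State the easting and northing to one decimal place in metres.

Zone 16 central meridian λ₀ = 6×16 − 183 = -87°; Δλ = +0.8375°.
Transverse Mercator on WGS84 with k₀ = 0.9996 gives E = 590951.674 m, N = 1397481.749 m.

E 590951.7 m, N 1397481.7 m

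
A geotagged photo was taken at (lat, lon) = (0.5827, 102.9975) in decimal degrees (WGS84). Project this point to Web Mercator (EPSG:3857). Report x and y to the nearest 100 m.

Web Mercator is spherical with R = a = 6378137 m.
x = R·λ = 6378137 × 1.797645496 = 11465629.253 m.
y = R·ln tan(π/4 + φ/2) = 6378137 × 0.010170209 = 64866.985 m.

x 11465600 m, y 64900 m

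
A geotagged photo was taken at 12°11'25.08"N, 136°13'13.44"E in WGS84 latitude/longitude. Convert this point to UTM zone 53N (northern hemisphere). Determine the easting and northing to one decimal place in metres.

E 632766.9 m, N 1347895.4 m

Zone 53 central meridian λ₀ = 6×53 − 183 = 135°; Δλ = +1.2204°.
Transverse Mercator on WGS84 with k₀ = 0.9996 gives E = 632766.922 m, N = 1347895.386 m.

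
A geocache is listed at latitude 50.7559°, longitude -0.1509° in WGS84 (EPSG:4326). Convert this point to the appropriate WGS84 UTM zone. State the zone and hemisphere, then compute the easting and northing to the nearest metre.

Zone 30N: E 700951 m, N 5626551 m

Longitude -0.1509° lies in the 6° band [-6°, 0°), giving zone 30; latitude is north of the equator, so 30N.
Zone 30 central meridian λ₀ = 6×30 − 183 = -3°; Δλ = +2.8491°.
Transverse Mercator on WGS84 with k₀ = 0.9996 gives E = 700950.895 m, N = 5626551.451 m.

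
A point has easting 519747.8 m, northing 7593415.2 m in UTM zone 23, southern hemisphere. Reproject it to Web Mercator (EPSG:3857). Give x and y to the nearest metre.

x -4988115 m, y -2483070 m

Unproject from UTM 23S (λ₀ = -45°) → φ = -21.76279977°, λ = -44.80900025°.
Web Mercator (R = 6378137 m): x = -4988115.091 m, y = -2483070.225 m.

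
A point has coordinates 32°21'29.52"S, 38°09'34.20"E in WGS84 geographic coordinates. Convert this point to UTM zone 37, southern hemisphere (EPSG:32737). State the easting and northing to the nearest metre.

E 420919 m, N 6419549 m

Zone 37 central meridian λ₀ = 6×37 − 183 = 39°; Δλ = -0.8405°.
Transverse Mercator on WGS84 with k₀ = 0.9996 gives E = 420919.256 m, N = 6419548.959 m.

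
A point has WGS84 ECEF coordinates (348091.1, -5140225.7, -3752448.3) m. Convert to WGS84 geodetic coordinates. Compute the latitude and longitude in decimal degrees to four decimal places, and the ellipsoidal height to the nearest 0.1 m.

λ = atan2(Y, X) = -86.12590018°; p = √(X²+Y²) = 5151998.4 m.
Bowring's method on WGS84 (a = 6378137 m, b = 6356752.314 m) gives φ = -36.25090016°, h = 2992.140 m.

lat -36.2509°, lon -86.1259°, h 2992.1 m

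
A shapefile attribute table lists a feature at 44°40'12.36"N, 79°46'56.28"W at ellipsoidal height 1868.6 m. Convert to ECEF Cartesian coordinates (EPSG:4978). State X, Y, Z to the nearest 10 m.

X 806190 m, Y -4472690 m, Z 4462660 m

WGS84: a = 6378137 m, e² = 0.006694380; N(φ) = a/√(1−e²sin²φ) = 6388714.753 m.
X = (N+h)·cosφ·cosλ = 806190.898 m; Y = (N+h)·cosφ·sinλ = -4472692.311 m; Z = (N(1−e²)+h)·sinφ = 4462664.131 m.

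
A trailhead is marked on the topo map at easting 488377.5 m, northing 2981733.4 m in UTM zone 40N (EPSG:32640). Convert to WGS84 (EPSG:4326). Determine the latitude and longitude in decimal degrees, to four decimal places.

Zone 40N: λ₀ = 57°, k₀ = 0.9996, false easting 500000 m.
Meridian distance M = (N − FN)/k₀ = 2982926.6 m.
Inverse transverse Mercator on WGS84 gives φ = 26.95750023°, λ = 56.88289968°.

lat 26.9575°, lon 56.8829°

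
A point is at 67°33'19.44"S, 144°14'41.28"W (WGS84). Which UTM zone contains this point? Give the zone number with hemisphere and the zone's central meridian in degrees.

UTM zone = ⌊(λ + 180)/6⌋ + 1; -144.2448° ∈ [-150°, -144°) → zone 6.
Hemisphere: S (φ < 0).
Central meridian λ₀ = 6×6 − 183 = -147°.

Zone 6S, central meridian -147°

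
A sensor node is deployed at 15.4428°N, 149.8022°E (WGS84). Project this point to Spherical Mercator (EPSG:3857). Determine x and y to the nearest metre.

Web Mercator is spherical with R = a = 6378137 m.
x = R·λ = 6378137 × 2.614541617 = 16675904.624 m.
y = R·ln tan(π/4 + φ/2) = 6378137 × 0.272851567 = 1740284.673 m.

x 16675905 m, y 1740285 m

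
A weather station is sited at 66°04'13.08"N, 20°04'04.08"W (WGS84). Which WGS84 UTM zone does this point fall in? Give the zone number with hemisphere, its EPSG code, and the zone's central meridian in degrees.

UTM zone = ⌊(λ + 180)/6⌋ + 1; -20.0678° ∈ [-24°, -18°) → zone 27.
Hemisphere: N (φ ≥ 0).
Central meridian λ₀ = 6×27 − 183 = -21°.
EPSG code: 32627.

Zone 27N (EPSG:32627), central meridian -21°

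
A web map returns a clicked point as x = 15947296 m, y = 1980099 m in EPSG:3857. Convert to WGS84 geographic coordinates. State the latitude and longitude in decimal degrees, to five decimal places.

R = 6378137 m. λ = x/R = 143.25699737°.
φ = 2·arctan(exp(y/R)) − 90° = 2·arctan(1.36404) − 90° = 17.50850293°.

lat 17.50850°, lon 143.25700°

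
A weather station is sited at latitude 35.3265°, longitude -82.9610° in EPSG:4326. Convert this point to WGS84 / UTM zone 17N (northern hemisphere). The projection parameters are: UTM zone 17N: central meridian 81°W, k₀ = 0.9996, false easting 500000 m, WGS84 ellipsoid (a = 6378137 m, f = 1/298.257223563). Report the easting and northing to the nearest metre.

E 321758 m, N 3911016 m

Zone 17 central meridian λ₀ = 6×17 − 183 = -81°; Δλ = -1.9610°.
Transverse Mercator on WGS84 with k₀ = 0.9996 gives E = 321757.583 m, N = 3911015.819 m.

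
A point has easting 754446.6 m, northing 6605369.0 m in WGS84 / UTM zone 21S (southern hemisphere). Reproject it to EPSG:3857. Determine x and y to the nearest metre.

x -6049613 m, y -3588323 m

Unproject from UTM 21S (λ₀ = -57°) → φ = -30.65729984°, λ = -54.34460048°.
Web Mercator (R = 6378137 m): x = -6049613.252 m, y = -3588322.524 m.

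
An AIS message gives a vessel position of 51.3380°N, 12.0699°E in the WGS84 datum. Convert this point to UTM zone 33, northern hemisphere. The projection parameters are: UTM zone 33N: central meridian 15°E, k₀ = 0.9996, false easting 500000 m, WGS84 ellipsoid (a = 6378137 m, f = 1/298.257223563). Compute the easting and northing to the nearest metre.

E 295913 m, N 5691489 m

Zone 33 central meridian λ₀ = 6×33 − 183 = 15°; Δλ = -2.9301°.
Transverse Mercator on WGS84 with k₀ = 0.9996 gives E = 295912.952 m, N = 5691489.281 m.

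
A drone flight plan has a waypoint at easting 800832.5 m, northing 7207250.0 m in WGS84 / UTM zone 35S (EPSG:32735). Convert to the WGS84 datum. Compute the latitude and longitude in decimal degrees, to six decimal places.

Zone 35S: λ₀ = 27°, k₀ = 0.9996, false easting 500000 m, false northing 10000000 m.
Meridian distance M = (N − FN)/k₀ = -2793867.5 m.
Inverse transverse Mercator on WGS84 gives φ = -25.22089984°, λ = 29.98569975°.

lat -25.220900°, lon 29.985700°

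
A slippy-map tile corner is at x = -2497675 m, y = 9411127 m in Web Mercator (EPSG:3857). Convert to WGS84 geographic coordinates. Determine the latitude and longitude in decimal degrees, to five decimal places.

lat 64.24060°, lon -22.43700°

R = 6378137 m. λ = x/R = -22.43699627°.
φ = 2·arctan(exp(y/R)) − 90° = 2·arctan(4.37335) − 90° = 64.24060158°.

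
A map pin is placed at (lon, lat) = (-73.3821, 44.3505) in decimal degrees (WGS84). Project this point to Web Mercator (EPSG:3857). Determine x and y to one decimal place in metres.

x -8168858.0 m, y 5519844.1 m

Web Mercator is spherical with R = a = 6378137 m.
x = R·λ = 6378137 × -1.280759257 = -8168858.005 m.
y = R·ln tan(π/4 + φ/2) = 6378137 × 0.865432030 = 5519844.053 m.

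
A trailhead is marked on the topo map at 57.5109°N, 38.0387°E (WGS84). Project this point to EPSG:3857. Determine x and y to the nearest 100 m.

Web Mercator is spherical with R = a = 6378137 m.
x = R·λ = 6378137 × 0.663900558 = 4234448.714 m.
y = R·ln tan(π/4 + φ/2) = 6378137 × 1.233160584 = 7865267.146 m.

x 4234400 m, y 7865300 m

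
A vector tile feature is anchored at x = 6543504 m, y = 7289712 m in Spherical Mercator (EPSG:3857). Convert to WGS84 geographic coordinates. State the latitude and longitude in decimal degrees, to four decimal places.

lat 54.6265°, lon 58.7813°

R = 6378137 m. λ = x/R = 58.78129655°.
φ = 2·arctan(exp(y/R)) − 90° = 2·arctan(3.13592) − 90° = 54.62649886°.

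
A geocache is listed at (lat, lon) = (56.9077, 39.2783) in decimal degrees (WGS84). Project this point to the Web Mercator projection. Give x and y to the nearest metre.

Web Mercator is spherical with R = a = 6378137 m.
x = R·λ = 6378137 × 0.685535660 = 4372440.355 m.
y = R·ln tan(π/4 + φ/2) = 6378137 × 1.213720669 = 7741276.706 m.

x 4372440 m, y 7741277 m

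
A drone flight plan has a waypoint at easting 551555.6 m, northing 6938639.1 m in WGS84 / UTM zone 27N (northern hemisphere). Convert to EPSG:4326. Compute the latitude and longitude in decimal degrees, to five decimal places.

lat 62.57500°, lon -19.99670°

Zone 27N: λ₀ = -21°, k₀ = 0.9996, false easting 500000 m.
Meridian distance M = (N − FN)/k₀ = 6941415.7 m.
Inverse transverse Mercator on WGS84 gives φ = 62.57500022°, λ = -19.99669944°.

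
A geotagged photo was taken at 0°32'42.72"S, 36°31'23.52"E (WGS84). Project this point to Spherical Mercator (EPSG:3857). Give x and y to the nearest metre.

Web Mercator is spherical with R = a = 6378137 m.
x = R·λ = 6378137 × 0.637450093 = 4065744.026 m.
y = R·ln tan(π/4 + φ/2) = 6378137 × -0.009515679 = -60692.302 m.

x 4065744 m, y -60692 m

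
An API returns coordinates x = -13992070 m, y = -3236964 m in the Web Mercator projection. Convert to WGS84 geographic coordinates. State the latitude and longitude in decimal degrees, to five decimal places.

lat -27.90470°, lon -125.69290°

R = 6378137 m. λ = x/R = -125.69290337°.
φ = 2·arctan(exp(y/R)) − 90° = 2·arctan(0.60199) − 90° = -27.90470044°.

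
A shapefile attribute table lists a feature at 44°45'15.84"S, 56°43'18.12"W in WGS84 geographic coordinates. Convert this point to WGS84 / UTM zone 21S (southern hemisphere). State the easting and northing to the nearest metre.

Zone 21 central meridian λ₀ = 6×21 − 183 = -57°; Δλ = +0.2783°.
Transverse Mercator on WGS84 with k₀ = 0.9996 gives E = 522027.801 m, N = 5044294.392 m.

E 522028 m, N 5044294 m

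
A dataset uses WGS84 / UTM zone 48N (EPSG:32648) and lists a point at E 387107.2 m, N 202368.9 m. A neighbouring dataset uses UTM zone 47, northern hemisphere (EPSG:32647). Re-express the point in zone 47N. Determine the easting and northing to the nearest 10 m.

UTM 48N → geographic: φ = 1.83059965°, λ = 103.98499967°.
UTM 47N (λ₀ = 99°) forward: E = 1055128.552 m, N = 203109.882 m.

E 1055130 m, N 203110 m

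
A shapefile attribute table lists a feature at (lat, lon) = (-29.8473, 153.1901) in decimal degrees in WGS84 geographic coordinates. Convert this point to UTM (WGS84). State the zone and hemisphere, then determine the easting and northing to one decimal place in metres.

Longitude 153.1901° lies in the 6° band [150°, 156°), giving zone 56; latitude is south of the equator, so 56S.
Zone 56 central meridian λ₀ = 6×56 − 183 = 153°; Δλ = +0.1901°.
Transverse Mercator on WGS84 with k₀ = 0.9996 gives E = 518362.727 m, N = 6698119.687 m.

Zone 56S: E 518362.7 m, N 6698119.7 m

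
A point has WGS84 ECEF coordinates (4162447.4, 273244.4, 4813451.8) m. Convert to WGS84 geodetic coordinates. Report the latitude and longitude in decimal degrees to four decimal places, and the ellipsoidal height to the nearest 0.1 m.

λ = atan2(Y, X) = 3.75580014°; p = √(X²+Y²) = 4171406.3 m.
Bowring's method on WGS84 (a = 6378137 m, b = 6356752.314 m) gives φ = 49.27759998°, h = 3556.436 m.

lat 49.2776°, lon 3.7558°, h 3556.4 m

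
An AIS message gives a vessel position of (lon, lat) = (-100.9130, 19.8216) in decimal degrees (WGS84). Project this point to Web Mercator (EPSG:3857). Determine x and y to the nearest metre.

Web Mercator is spherical with R = a = 6378137 m.
x = R·λ = 6378137 × -1.761264108 = -11233583.774 m.
y = R·ln tan(π/4 + φ/2) = 6378137 × 0.353066880 = 2251908.930 m.

x -11233584 m, y 2251909 m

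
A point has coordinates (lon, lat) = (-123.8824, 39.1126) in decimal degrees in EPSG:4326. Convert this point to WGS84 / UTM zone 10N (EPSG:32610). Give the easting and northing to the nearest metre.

Zone 10 central meridian λ₀ = 6×10 − 183 = -123°; Δλ = -0.8824°.
Transverse Mercator on WGS84 with k₀ = 0.9996 gives E = 423712.067 m, N = 4329642.652 m.

E 423712 m, N 4329643 m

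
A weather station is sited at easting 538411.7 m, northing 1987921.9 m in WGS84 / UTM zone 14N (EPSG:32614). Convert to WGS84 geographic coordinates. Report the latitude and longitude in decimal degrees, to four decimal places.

lat 17.9792°, lon -98.6372°

Zone 14N: λ₀ = -99°, k₀ = 0.9996, false easting 500000 m.
Meridian distance M = (N − FN)/k₀ = 1988717.4 m.
Inverse transverse Mercator on WGS84 gives φ = 17.97920043°, λ = -98.63719970°.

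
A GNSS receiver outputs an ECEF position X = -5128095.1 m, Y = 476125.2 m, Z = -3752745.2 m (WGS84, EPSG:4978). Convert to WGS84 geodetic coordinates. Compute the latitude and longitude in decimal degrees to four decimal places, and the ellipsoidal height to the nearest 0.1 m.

λ = atan2(Y, X) = 174.69550031°; p = √(X²+Y²) = 5150150.9 m.
Bowring's method on WGS84 (a = 6378137 m, b = 6356752.314 m) gives φ = -36.26289993°, h = 1677.963 m.

lat -36.2629°, lon 174.6955°, h 1678.0 m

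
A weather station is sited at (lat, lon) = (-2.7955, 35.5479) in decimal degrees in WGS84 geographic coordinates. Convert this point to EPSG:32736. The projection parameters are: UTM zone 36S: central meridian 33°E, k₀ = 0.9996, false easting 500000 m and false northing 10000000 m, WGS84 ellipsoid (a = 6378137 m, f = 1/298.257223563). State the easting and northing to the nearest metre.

E 783276 m, N 9690703 m

Zone 36 central meridian λ₀ = 6×36 − 183 = 33°; Δλ = +2.5479°.
Transverse Mercator on WGS84 with k₀ = 0.9996 gives E = 783275.900 m, N = 9690703.453 m.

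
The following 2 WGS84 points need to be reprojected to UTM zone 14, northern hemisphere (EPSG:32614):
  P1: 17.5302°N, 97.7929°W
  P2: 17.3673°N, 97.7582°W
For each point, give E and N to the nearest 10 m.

UTM zone 14N: λ₀ = -99°, k₀ = 0.9996.
P1 (17.5302°, -97.7929°) → (628128.686, 1938616.527) m.
P2 (17.3673°, -97.7582°) → (631929.578, 1920615.135) m.

P1: E 628130 m, N 1938620 m; P2: E 631930 m, N 1920620 m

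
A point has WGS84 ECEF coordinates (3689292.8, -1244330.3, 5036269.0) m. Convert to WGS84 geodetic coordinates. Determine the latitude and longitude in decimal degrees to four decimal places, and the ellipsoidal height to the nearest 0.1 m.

lat 52.4788°, lon -18.6383°, h 1060.2 m

λ = atan2(Y, X) = -18.63830033°; p = √(X²+Y²) = 3893486.8 m.
Bowring's method on WGS84 (a = 6378137 m, b = 6356752.314 m) gives φ = 52.47880006°, h = 1060.188 m.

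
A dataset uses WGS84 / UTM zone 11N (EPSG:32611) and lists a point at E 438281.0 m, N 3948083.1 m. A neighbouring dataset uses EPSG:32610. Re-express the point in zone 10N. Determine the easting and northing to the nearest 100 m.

UTM 11N → geographic: φ = 35.67469972°, λ = -117.68200053°.
UTM 10N (λ₀ = -123°) forward: E = 981481.788 m, N = 3960921.882 m.

E 981500 m, N 3960900 m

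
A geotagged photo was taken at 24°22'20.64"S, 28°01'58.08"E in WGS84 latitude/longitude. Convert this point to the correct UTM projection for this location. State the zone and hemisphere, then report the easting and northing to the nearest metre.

Zone 35S: E 604746 m, N 7304153 m

Longitude 28.0328° lies in the 6° band [24°, 30°), giving zone 35; latitude is south of the equator, so 35S.
Zone 35 central meridian λ₀ = 6×35 − 183 = 27°; Δλ = +1.0328°.
Transverse Mercator on WGS84 with k₀ = 0.9996 gives E = 604746.466 m, N = 7304152.982 m.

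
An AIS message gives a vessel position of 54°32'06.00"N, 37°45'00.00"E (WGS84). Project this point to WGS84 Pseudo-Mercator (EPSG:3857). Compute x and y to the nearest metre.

Web Mercator is spherical with R = a = 6378137 m.
x = R·λ = 6378137 × 0.658861793 = 4202310.777 m.
y = R·ln tan(π/4 + φ/2) = 6378137 × 1.140166340 = 7272137.117 m.

x 4202311 m, y 7272137 m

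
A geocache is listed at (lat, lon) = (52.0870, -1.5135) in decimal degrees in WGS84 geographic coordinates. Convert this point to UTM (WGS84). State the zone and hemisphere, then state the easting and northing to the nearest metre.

Longitude -1.5135° lies in the 6° band [-6°, 0°), giving zone 30; latitude is north of the equator, so 30N.
Zone 30 central meridian λ₀ = 6×30 − 183 = -3°; Δλ = +1.4865°.
Transverse Mercator on WGS84 with k₀ = 0.9996 gives E = 601848.300 m, N = 5771757.123 m.

Zone 30N: E 601848 m, N 5771757 m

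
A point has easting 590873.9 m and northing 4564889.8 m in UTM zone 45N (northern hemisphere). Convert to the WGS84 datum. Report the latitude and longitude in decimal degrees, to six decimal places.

Zone 45N: λ₀ = 87°, k₀ = 0.9996, false easting 500000 m.
Meridian distance M = (N − FN)/k₀ = 4566716.5 m.
Inverse transverse Mercator on WGS84 gives φ = 41.23029974°, λ = 88.08430045°.

lat 41.230300°, lon 88.084300°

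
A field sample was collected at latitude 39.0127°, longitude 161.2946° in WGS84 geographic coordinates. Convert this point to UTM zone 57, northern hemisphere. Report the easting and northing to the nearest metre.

Zone 57 central meridian λ₀ = 6×57 − 183 = 159°; Δλ = +2.2946°.
Transverse Mercator on WGS84 with k₀ = 0.9996 gives E = 698669.051 m, N = 4320690.898 m.

E 698669 m, N 4320691 m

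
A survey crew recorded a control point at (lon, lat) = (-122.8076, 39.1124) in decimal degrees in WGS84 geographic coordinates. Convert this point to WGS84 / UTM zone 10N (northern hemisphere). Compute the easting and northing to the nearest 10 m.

E 516630 m, N 4329270 m

Zone 10 central meridian λ₀ = 6×10 − 183 = -123°; Δλ = +0.1924°.
Transverse Mercator on WGS84 with k₀ = 0.9996 gives E = 516633.869 m, N = 4329267.471 m.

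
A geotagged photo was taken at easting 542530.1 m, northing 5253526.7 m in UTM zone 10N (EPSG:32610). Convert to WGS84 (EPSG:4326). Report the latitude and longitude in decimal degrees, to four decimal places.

lat 47.4338°, lon -122.4360°

Zone 10N: λ₀ = -123°, k₀ = 0.9996, false easting 500000 m.
Meridian distance M = (N − FN)/k₀ = 5255629.0 m.
Inverse transverse Mercator on WGS84 gives φ = 47.43379969°, λ = -122.43599979°.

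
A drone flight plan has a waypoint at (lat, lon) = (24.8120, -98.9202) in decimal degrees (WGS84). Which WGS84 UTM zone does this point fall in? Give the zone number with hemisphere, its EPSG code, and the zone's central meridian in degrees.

Zone 14N (EPSG:32614), central meridian -99°

UTM zone = ⌊(λ + 180)/6⌋ + 1; -98.9202° ∈ [-102°, -96°) → zone 14.
Hemisphere: N (φ ≥ 0).
Central meridian λ₀ = 6×14 − 183 = -99°.
EPSG code: 32614.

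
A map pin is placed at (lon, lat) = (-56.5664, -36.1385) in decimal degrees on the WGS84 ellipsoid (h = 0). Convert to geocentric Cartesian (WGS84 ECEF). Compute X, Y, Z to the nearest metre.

X 2841326 m, Y -4303604 m, Z -3740614 m

WGS84: a = 6378137 m, e² = 0.006694380; N(φ) = a/√(1−e²sin²φ) = 6385574.951 m.
X = (N+h)·cosφ·cosλ = 2841326.278 m; Y = (N+h)·cosφ·sinλ = -4303603.752 m; Z = (N(1−e²)+h)·sinφ = -3740613.719 m.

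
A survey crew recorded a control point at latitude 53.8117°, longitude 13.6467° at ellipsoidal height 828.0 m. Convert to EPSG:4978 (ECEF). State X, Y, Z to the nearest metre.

X 3668078 m, Y 890567 m, Z 5125065 m

WGS84: a = 6378137 m, e² = 0.006694380; N(φ) = a/√(1−e²sin²φ) = 6392088.841 m.
X = (N+h)·cosφ·cosλ = 3668077.623 m; Y = (N+h)·cosφ·sinλ = 890566.713 m; Z = (N(1−e²)+h)·sinφ = 5125065.215 m.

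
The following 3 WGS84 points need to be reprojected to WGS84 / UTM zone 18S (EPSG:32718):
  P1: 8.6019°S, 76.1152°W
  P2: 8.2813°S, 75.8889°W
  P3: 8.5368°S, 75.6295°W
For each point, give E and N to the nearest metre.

UTM zone 18S: λ₀ = -75°, k₀ = 0.9996.
P1 (-8.6019°, -76.1152°) → (377285.400, 9048981.542) m.
P2 (-8.2813°, -75.8889°) → (402108.472, 9084494.406) m.
P3 (-8.5368°, -75.6295°) → (430722.036, 9056300.796) m.

P1: E 377285 m, N 9048982 m; P2: E 402108 m, N 9084494 m; P3: E 430722 m, N 9056301 m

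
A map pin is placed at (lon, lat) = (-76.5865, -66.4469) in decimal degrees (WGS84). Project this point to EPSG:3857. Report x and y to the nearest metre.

x -8525570 m, y -10000243 m

Web Mercator is spherical with R = a = 6378137 m.
x = R·λ = 6378137 × -1.336686588 = -8525570.182 m.
y = R·ln tan(π/4 + φ/2) = 6378137 × -1.567894041 = -10000242.996 m.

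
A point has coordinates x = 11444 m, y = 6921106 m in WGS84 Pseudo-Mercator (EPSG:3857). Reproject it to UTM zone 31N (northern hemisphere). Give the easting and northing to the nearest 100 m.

Web Mercator inverse (R = 6378137 m) → φ = 52.66410216°, λ = 0.10280320°.
UTM 31N forward: E = 304084.496 m, N = 5838845.520 m.

E 304100 m, N 5838800 m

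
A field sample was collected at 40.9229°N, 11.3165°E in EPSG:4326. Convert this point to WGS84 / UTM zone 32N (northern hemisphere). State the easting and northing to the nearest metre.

Zone 32 central meridian λ₀ = 6×32 − 183 = 9°; Δλ = +2.3165°.
Transverse Mercator on WGS84 with k₀ = 0.9996 gives E = 695055.683 m, N = 4532781.950 m.

E 695056 m, N 4532782 m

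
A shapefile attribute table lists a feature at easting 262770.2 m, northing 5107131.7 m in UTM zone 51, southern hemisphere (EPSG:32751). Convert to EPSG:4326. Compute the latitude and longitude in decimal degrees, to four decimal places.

lat -44.1505°, lon 120.0336°

Zone 51S: λ₀ = 123°, k₀ = 0.9996, false easting 500000 m, false northing 10000000 m.
Meridian distance M = (N − FN)/k₀ = -4894826.2 m.
Inverse transverse Mercator on WGS84 gives φ = -44.15050022°, λ = 120.03359959°.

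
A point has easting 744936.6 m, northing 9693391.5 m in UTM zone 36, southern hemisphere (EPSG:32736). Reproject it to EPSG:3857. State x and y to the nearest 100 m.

Unproject from UTM 36S (λ₀ = 33°) → φ = -2.77190036°, λ = 35.20320033°.
Web Mercator (R = 6378137 m): x = 3918802.335 m, y = -308686.974 m.

x 3918800 m, y -308700 m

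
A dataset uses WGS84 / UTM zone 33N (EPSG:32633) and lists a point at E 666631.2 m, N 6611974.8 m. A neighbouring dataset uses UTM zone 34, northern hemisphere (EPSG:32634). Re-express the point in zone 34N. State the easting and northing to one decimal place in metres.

UTM 33N → geographic: φ = 59.61260033°, λ = 17.95360012°.
UTM 34N (λ₀ = 21°) forward: E = 328135.754 m, N = 6612211.377 m.

E 328135.8 m, N 6612211.4 m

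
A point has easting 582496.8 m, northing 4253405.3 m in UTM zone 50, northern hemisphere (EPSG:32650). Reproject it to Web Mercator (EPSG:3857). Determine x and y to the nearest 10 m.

Unproject from UTM 50N (λ₀ = 117°) → φ = 38.42509963°, λ = 117.94509953°.
Web Mercator (R = 6378137 m): x = 13129588.421 m, y = 4639653.415 m.

x 13129590 m, y 4639650 m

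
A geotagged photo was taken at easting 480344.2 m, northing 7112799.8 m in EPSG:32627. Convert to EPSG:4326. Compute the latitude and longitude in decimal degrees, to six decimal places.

Zone 27N: λ₀ = -21°, k₀ = 0.9996, false easting 500000 m.
Meridian distance M = (N − FN)/k₀ = 7115646.1 m.
Inverse transverse Mercator on WGS84 gives φ = 64.14109980°, λ = -21.40389912°.

lat 64.141100°, lon -21.403899°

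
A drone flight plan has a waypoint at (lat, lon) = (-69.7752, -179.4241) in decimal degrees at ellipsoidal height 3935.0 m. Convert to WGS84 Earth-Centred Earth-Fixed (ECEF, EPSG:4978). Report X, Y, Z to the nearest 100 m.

WGS84: a = 6378137 m, e² = 0.006694380; N(φ) = a/√(1−e²sin²φ) = 6397017.913 m.
X = (N+h)·cosφ·cosλ = -2212725.713 m; Y = (N+h)·cosφ·sinλ = -22241.632 m; Z = (N(1−e²)+h)·sinφ = -5966108.717 m.

X -2212700 m, Y -22200 m, Z -5966100 m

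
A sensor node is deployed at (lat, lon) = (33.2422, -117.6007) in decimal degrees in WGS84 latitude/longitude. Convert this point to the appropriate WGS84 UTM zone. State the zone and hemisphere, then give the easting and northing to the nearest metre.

Longitude -117.6007° lies in the 6° band [-120°, -114°), giving zone 11; latitude is north of the equator, so 11N.
Zone 11 central meridian λ₀ = 6×11 − 183 = -117°; Δλ = -0.6007°.
Transverse Mercator on WGS84 with k₀ = 0.9996 gives E = 444038.516 m, N = 3678298.596 m.

Zone 11N: E 444039 m, N 3678299 m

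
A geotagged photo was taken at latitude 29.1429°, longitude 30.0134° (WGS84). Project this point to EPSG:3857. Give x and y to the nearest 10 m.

Web Mercator is spherical with R = a = 6378137 m.
x = R·λ = 6378137 × 0.523832650 = 3341076.405 m.
y = R·ln tan(π/4 + φ/2) = 6378137 × 0.532106257 = 3393846.606 m.

x 3341080 m, y 3393850 m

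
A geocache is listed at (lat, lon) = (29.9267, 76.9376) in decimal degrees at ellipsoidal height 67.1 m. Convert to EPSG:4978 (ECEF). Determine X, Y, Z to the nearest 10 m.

WGS84: a = 6378137 m, e² = 0.006694380; N(φ) = a/√(1−e²sin²φ) = 6383457.223 m.
X = (N+h)·cosφ·cosλ = 1250383.203 m; Y = (N+h)·cosφ·sinλ = 5389220.070 m; Z = (N(1−e²)+h)·sinφ = 3163367.778 m.

X 1250380 m, Y 5389220 m, Z 3163370 m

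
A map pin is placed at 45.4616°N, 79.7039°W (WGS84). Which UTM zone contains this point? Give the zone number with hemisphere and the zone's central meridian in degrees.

Zone 17N, central meridian -81°

UTM zone = ⌊(λ + 180)/6⌋ + 1; -79.7039° ∈ [-84°, -78°) → zone 17.
Hemisphere: N (φ ≥ 0).
Central meridian λ₀ = 6×17 − 183 = -81°.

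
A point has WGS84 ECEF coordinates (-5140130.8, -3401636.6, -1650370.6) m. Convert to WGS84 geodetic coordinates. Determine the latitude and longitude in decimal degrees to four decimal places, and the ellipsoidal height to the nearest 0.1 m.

λ = atan2(Y, X) = -146.50419942°; p = √(X²+Y²) = 6163771.3 m.
Bowring's method on WGS84 (a = 6378137 m, b = 6356752.314 m) gives φ = -15.08589966°, h = 4193.585 m.

lat -15.0859°, lon -146.5042°, h 4193.6 m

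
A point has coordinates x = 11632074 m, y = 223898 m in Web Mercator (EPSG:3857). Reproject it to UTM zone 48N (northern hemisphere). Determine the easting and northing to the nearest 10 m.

E 443580 m, N 222270 m

Web Mercator inverse (R = 6378137 m) → φ = 2.01089700°, λ = 104.49269860°.
UTM 48N forward: E = 443583.846 m, N = 222274.218 m.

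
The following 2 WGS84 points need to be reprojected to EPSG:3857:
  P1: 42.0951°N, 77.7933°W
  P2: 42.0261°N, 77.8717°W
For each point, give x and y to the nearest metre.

P1: x -8659911 m, y 5175236 m; P2: x -8668638 m, y 5164890 m

Web Mercator: x = R·λ, y = R·ln tan(π/4+φ/2), R = 6378137 m.
P1 (42.0951°, -77.7933°) → (-8659910.543, 5175235.625) m.
P2 (42.0261°, -77.8717°) → (-8668637.991, 5164889.900) m.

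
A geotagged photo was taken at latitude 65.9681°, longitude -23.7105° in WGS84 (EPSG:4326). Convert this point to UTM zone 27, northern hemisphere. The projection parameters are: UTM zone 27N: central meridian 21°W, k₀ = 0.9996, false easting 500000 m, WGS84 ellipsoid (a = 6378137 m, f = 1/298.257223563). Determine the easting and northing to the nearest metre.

Zone 27 central meridian λ₀ = 6×27 − 183 = -21°; Δλ = -2.7105°.
Transverse Mercator on WGS84 with k₀ = 0.9996 gives E = 376856.766 m, N = 7319015.344 m.

E 376857 m, N 7319015 m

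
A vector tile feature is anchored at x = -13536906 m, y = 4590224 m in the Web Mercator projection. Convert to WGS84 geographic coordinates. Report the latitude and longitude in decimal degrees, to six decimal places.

lat 38.076399°, lon -121.604096°

R = 6378137 m. λ = x/R = -121.60409559°.
φ = 2·arctan(exp(y/R)) − 90° = 2·arctan(2.05378) − 90° = 38.07639859°.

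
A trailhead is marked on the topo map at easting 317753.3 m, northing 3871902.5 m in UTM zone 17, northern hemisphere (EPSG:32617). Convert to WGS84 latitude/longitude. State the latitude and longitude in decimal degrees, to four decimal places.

lat 34.9733°, lon -82.9964°

Zone 17N: λ₀ = -81°, k₀ = 0.9996, false easting 500000 m.
Meridian distance M = (N − FN)/k₀ = 3873451.9 m.
Inverse transverse Mercator on WGS84 gives φ = 34.97329985°, λ = -82.99639987°.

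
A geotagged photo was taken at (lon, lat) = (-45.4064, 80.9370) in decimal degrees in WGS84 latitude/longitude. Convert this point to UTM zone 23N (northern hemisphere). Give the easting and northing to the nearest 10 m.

E 492850 m, N 8986200 m

Zone 23 central meridian λ₀ = 6×23 − 183 = -45°; Δλ = -0.4064°.
Transverse Mercator on WGS84 with k₀ = 0.9996 gives E = 492853.281 m, N = 8986197.227 m.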